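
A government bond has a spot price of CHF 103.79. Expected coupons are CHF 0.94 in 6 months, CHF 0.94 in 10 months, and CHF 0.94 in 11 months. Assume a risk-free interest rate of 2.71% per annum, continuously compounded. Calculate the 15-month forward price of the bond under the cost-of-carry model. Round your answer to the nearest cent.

CHF 104.51

PV(coupons) I = 0.94·e^(−0.0271·6/12) + 0.94·e^(−0.0271·10/12) + 0.94·e^(−0.0271·11/12)
I = 0.9273 + 0.9190 + 0.9169 = 2.7632
F = (S − I)·e^(rT) = (103.79 − 2.7632) · e^(0.0271·15/12)
= 101.0268 · e^0.033875 = 101.0268 × 1.034455 = CHF 104.51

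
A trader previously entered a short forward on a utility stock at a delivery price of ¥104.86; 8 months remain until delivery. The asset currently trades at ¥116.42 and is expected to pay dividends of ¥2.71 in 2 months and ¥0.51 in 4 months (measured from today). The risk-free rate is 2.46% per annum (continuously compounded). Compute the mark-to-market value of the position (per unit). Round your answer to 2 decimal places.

PV(remaining dividends) I = 2.71·e^(−0.0246·2/12) + 0.51·e^(−0.0246·4/12) = 3.2047
Current forward F = (S − I)·e^(rT) = (116.42 − 3.2047)·e^(0.0246·8/12) = 113.2153 × 1.016535 = 115.0873
Value (long) = (F − K)·e^(−rT) = (115.0873 − 104.86) × 0.983734 = 10.0609
Short position value = −(long value) = -¥10.06

-¥10.06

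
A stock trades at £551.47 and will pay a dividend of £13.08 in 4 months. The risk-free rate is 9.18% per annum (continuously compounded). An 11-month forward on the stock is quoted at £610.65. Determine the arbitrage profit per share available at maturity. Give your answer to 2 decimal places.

£24.56 per share

PV(dividends) I = 13.08·e^(−0.0918·4/12) = 12.6858
Fair forward F* = (S − I)·e^(rT) = (551.47 − 12.6858)·e^0.084150 = 538.7842 × 1.087792 = 586.0851
Market £610.65 > fair 586.0851: forward overpriced → cash-and-carry (borrow at r, buy the stock and collect the dividends, short the forward).
Profit at T = |F_mkt − F*| = |610.65 − 586.0851| = £24.56 per share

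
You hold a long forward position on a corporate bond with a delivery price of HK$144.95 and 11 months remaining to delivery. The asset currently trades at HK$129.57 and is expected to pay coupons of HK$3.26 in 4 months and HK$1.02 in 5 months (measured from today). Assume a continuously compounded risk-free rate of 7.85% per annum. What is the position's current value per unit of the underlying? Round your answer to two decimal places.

-HK$9.48

PV(remaining coupons) I = 3.26·e^(−0.0785·4/12) + 1.02·e^(−0.0785·5/12) = 4.1630
Current forward F = (S − I)·e^(rT) = (129.57 − 4.1630)·e^(0.0785·11/12) = 125.4070 × 1.074611 = 134.7637
Value (long) = (F − K)·e^(−rT) = (134.7637 − 144.95) × 0.930570 = -9.4791
Value = -HK$9.48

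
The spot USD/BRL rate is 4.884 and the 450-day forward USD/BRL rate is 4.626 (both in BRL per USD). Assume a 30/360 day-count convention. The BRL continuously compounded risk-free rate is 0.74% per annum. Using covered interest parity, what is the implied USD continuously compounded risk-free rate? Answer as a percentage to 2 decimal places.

F = S·e^((r_BRL − r_USD)T) ⇒ r_USD = r_BRL − ln(F/S)/T
ln(4.626/4.884) = -0.054272; /(450/360) = -0.043418
r_USD = 0.0074 + 0.043418 = 0.050818
r_USD = 5.08%

5.08%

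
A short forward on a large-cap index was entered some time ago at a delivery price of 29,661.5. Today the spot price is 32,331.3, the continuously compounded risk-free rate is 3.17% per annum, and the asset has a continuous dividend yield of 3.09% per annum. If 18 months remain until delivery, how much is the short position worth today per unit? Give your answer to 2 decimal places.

-2582.84

Current fair forward for the remaining 18 months: F = S·e^((r − q)·T), (r − q) = 0.0317 − 0.0309 = 0.0008
F = 32331.3 · e^(0.0008 × 18/12) = 32331.3 × 1.00120072 = 32370.1208
Value of long forward = (F − K)·e^(−rT) = (32370.1208 − 29661.5) · e^(−0.0317·18/12)
= 2708.6208 × 0.95356279 = 2582.84
Short position value = −(long value) = -2582.84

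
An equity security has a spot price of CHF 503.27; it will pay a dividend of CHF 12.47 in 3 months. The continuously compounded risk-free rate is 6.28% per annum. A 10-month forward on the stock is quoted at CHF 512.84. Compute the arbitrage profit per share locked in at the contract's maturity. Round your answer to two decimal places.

CHF 4.53 per share

PV(dividends) I = 12.47·e^(−0.0628·3/12) = 12.2757
Fair forward F* = (S − I)·e^(rT) = (503.27 − 12.2757)·e^0.052333 = 490.9943 × 1.053727 = 517.3740
Market CHF 512.84 < fair 517.3740: forward underpriced → reverse cash-and-carry (short the stock, invest proceeds at r, pay the dividends, go long the forward).
Profit at T = |F_mkt − F*| = |512.84 − 517.3740| = CHF 4.53 per share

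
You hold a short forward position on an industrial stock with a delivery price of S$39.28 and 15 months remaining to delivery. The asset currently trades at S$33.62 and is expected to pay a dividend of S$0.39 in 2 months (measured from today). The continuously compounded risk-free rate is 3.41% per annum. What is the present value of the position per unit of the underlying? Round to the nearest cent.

S$4.41

PV(remaining dividends) I = 0.39·e^(−0.0341·2/12) = 0.3878
Current forward F = (S − I)·e^(rT) = (33.62 − 0.3878)·e^(0.0341·15/12) = 33.2322 × 1.043546 = 34.6793
Value (long) = (F − K)·e^(−rT) = (34.6793 − 39.28) × 0.958271 = -4.4087
Short position value = −(long value) = S$4.41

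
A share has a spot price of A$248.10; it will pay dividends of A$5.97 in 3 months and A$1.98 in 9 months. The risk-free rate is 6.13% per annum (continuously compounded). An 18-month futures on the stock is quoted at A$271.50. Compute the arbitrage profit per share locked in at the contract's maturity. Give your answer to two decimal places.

PV(dividends) I = 5.97·e^(−0.0613·3/12) + 1.98·e^(−0.0613·9/12) = 7.7702
Fair futures F* = (S − I)·e^(rT) = (248.10 − 7.7702)·e^0.091950 = 240.3298 × 1.096310 = 263.4760
Market A$271.50 > fair 263.4760: forward overpriced → cash-and-carry (borrow at r, buy the stock and collect the dividends, short the forward).
Profit at T = |F_mkt − F*| = |271.50 − 263.4760| = A$8.02 per share

A$8.02 per share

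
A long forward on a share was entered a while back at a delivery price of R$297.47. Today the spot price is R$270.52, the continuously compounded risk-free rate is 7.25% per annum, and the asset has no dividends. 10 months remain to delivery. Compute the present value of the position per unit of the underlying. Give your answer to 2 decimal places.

-R$9.51

Current fair forward for the remaining 10 months: F = S·e^(r·T), r = 0.0725
F = 270.52 · e^(0.0725 × 10/12) = 270.52 × 1.062279 = 287.3677
Value of long forward = (F − K)·e^(−rT) = (287.3677 − 297.47) · e^(−0.0725·10/12)
= -10.1023 × 0.941372 = -9.51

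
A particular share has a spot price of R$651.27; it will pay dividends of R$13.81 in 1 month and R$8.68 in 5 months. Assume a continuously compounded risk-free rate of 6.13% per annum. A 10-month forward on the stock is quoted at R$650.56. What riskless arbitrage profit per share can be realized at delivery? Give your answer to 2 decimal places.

R$11.48 per share

PV(dividends) I = 13.81·e^(−0.0613·1/12) + 8.68·e^(−0.0613·5/12) = 22.2007
Fair forward F* = (S − I)·e^(rT) = (651.27 − 22.2007)·e^0.051083 = 629.0693 × 1.052410 = 662.0388
Market R$650.56 < fair 662.0388: forward underpriced → reverse cash-and-carry (short the stock, invest proceeds at r, pay the dividends, go long the forward).
Profit at T = |F_mkt − F*| = |650.56 − 662.0388| = R$11.48 per share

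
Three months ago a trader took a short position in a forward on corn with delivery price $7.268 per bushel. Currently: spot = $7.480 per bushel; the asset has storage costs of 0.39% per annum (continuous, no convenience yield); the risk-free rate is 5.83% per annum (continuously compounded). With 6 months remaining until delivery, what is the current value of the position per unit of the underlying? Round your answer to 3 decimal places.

-$0.435 per bushel

Current fair forward for the remaining 6 months: F = S·e^((r + u)·T), (r + u) = 0.0583 + 0.0039 = 0.0622
F = 7.480 · e^(0.0622 × 6/12) = 7.480 × 1.031589 = 7.7163
Value of long forward = (F − K)·e^(−rT) = (7.7163 − 7.268) · e^(−0.0583·6/12)
= 0.4483 × 0.971271 = 0.435
Short position value = −(long value) = -$0.435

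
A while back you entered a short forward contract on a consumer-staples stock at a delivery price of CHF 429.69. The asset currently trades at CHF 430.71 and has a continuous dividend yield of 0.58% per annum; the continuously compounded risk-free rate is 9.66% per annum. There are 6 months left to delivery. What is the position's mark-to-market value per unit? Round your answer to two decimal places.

Current fair forward for the remaining 6 months: F = S·e^((r − q)·T), (r − q) = 0.0966 − 0.0058 = 0.0908
F = 430.71 · e^(0.0908 × 6/12) = 430.71 × 1.046446 = 450.7148
Value of long forward = (F − K)·e^(−rT) = (450.7148 − 429.69) · e^(−0.0966·6/12)
= 21.0248 × 0.952848 = 20.03
Short position value = −(long value) = -CHF 20.03

-CHF 20.03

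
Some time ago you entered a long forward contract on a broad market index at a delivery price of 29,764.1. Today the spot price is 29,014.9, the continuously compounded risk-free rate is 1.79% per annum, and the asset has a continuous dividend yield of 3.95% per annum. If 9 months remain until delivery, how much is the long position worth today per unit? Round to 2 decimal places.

Current fair forward for the remaining 9 months: F = S·e^((r − q)·T), (r − q) = 0.0179 − 0.0395 = -0.0216
F = 29014.9 · e^(-0.0216 × 9/12) = 29014.9 × 0.98393051 = 28548.6454
Value of long forward = (F − K)·e^(−rT) = (28548.6454 − 29764.1) · e^(−0.0179·9/12)
= -1215.4546 × 0.98666471 = -1199.25

-1199.25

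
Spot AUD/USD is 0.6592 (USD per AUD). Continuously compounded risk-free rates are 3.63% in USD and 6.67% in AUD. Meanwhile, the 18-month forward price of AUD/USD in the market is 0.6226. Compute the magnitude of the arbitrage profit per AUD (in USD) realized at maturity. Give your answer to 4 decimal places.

Fair forward: F* = S·e^(carry·T), with carry = (r_USD − r_AUD) = 0.0363 − 0.0667 = -0.0304
F* = 0.6592 · e^(-0.0304 × 18/12) = 0.6592 · e^-0.045600 = 0.6592 × 0.955424 = 0.6298
Market 0.6226 < fair 0.6298: forward underpriced → reverse cash-and-carry (short spot, go long the forward).
At maturity, profit = |F_mkt − F*| = |0.6226 − 0.6298| = 0.0072 per AUD (in USD)

0.0072 per AUD (in USD)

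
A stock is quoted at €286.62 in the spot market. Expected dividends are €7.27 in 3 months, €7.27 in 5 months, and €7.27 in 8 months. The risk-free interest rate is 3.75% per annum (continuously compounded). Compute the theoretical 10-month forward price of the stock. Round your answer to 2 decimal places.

PV(dividends) I = 7.27·e^(−0.0375·3/12) + 7.27·e^(−0.0375·5/12) + 7.27·e^(−0.0375·8/12)
I = 7.2022 + 7.1573 + 7.0905 = 21.4500
F = (S − I)·e^(rT) = (286.62 − 21.4500) · e^(0.0375·10/12)
= 265.1700 · e^0.031250 = 265.1700 × 1.031743 = €273.59

€273.59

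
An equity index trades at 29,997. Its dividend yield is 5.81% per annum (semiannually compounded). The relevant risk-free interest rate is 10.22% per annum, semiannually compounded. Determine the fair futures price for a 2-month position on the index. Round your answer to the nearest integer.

30,210

F = S · (1+r/2)^(2T) / (1+q/2)^(2T)
= 29997 × 1.016751 / 1.009591 = 29997 × 1.007092
F = 30,210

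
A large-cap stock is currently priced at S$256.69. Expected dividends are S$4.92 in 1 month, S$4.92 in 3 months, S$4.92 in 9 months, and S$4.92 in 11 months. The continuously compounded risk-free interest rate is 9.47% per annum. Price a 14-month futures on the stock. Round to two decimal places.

S$265.70

PV(dividends) I = 4.92·e^(−0.0947·1/12) + 4.92·e^(−0.0947·3/12) + 4.92·e^(−0.0947·9/12) + 4.92·e^(−0.0947·11/12)
I = 4.8813 + 4.8049 + 4.5827 + 4.5109 = 18.7798
F = (S − I)·e^(rT) = (256.69 − 18.7798) · e^(0.0947·14/12)
= 237.9102 · e^0.110483 = 237.9102 × 1.116817 = S$265.70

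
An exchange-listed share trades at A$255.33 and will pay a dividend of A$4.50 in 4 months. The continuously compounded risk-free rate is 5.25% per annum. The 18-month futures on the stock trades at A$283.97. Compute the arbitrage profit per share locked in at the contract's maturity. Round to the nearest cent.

A$12.50 per share

PV(dividends) I = 4.50·e^(−0.0525·4/12) = 4.4219
Fair futures F* = (S − I)·e^(rT) = (255.33 − 4.4219)·e^0.078750 = 250.9081 × 1.081934 = 271.4660
Market A$283.97 > fair 271.4660: forward overpriced → cash-and-carry (borrow at r, buy the stock and collect the dividends, short the forward).
Profit at T = |F_mkt − F*| = |283.97 − 271.4660| = A$12.50 per share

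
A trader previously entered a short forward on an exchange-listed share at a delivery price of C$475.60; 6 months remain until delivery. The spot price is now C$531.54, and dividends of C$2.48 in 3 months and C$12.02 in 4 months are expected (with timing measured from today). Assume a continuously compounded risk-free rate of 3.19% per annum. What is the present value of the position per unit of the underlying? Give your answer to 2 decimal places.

-C$49.11

PV(remaining dividends) I = 2.48·e^(−0.0319·3/12) + 12.02·e^(−0.0319·4/12) = 14.3532
Current forward F = (S − I)·e^(rT) = (531.54 − 14.3532)·e^(0.0319·6/12) = 517.1868 × 1.016078 = 525.5021
Value (long) = (F − K)·e^(−rT) = (525.5021 − 475.60) × 0.984177 = 49.1125
Short position value = −(long value) = -C$49.11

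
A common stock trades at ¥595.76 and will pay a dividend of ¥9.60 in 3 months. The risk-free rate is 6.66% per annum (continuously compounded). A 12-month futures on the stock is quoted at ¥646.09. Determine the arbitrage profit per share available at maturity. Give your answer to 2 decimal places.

¥19.39 per share

PV(dividends) I = 9.60·e^(−0.0666·3/12) = 9.4415
Fair futures F* = (S − I)·e^(rT) = (595.76 − 9.4415)·e^0.066600 = 586.3185 × 1.068868 = 626.6971
Market ¥646.09 > fair 626.6971: forward overpriced → cash-and-carry (borrow at r, buy the stock and collect the dividends, short the forward).
Profit at T = |F_mkt − F*| = |646.09 − 626.6971| = ¥19.39 per share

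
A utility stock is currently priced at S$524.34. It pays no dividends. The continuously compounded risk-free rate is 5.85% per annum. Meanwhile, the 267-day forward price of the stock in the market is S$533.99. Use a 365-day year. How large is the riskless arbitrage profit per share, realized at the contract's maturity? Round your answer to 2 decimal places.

S$13.28 per share

Fair forward: F* = S·e^(carry·T), with carry = r = 0.0585
F* = 524.34 · e^(0.0585 × 267/365) = 524.34 · e^0.042793 = 524.34 × 1.043722 = S$547.2652
Market S$533.99 < fair S$547.2652: forward underpriced → reverse cash-and-carry (short spot, go long the forward).
At maturity, profit = |F_mkt − F*| = |533.99 − 547.2652| = S$13.28 per share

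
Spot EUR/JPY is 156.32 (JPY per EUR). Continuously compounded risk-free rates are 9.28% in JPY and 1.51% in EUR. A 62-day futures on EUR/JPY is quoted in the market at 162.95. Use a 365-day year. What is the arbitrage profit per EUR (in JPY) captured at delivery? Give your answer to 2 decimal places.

Fair futures: F* = S·e^(carry·T), with carry = (r_JPY − r_EUR) = 0.0928 − 0.0151 = 0.0777
F* = 156.32 · e^(0.0777 × 62/365) = 156.32 · e^0.013198 = 156.32 × 1.013285 = 158.3967
Market 162.95 > fair 158.3967: forward overpriced → cash-and-carry (buy spot, short the forward).
At maturity, profit = |F_mkt − F*| = |162.95 − 158.3967| = 4.55 per EUR (in JPY)

4.55 per EUR (in JPY)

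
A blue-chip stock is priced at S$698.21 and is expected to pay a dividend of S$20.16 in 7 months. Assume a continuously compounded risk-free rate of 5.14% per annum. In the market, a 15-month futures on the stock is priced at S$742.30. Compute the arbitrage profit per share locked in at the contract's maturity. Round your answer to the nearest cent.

S$18.62 per share

PV(dividends) I = 20.16·e^(−0.0514·7/12) = 19.5645
Fair futures F* = (S − I)·e^(rT) = (698.21 − 19.5645)·e^0.064250 = 678.6455 × 1.066359 = 723.6797
Market S$742.30 > fair 723.6797: forward overpriced → cash-and-carry (borrow at r, buy the stock and collect the dividends, short the forward).
Profit at T = |F_mkt − F*| = |742.30 − 723.6797| = S$18.62 per share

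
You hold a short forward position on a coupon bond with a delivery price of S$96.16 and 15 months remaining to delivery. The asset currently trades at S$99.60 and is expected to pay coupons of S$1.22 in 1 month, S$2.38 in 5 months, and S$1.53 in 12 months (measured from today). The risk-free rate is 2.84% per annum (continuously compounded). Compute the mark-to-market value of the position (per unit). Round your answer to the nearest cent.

PV(remaining coupons) I = 1.22·e^(−0.0284·1/12) + 2.38·e^(−0.0284·5/12) + 1.53·e^(−0.0284·12/12) = 5.0563
Current forward F = (S − I)·e^(rT) = (99.60 − 5.0563)·e^(0.0284·15/12) = 94.5437 × 1.036138 = 97.9603
Value (long) = (F − K)·e^(−rT) = (97.9603 − 96.16) × 0.965123 = 1.7375
Short position value = −(long value) = -S$1.74

-S$1.74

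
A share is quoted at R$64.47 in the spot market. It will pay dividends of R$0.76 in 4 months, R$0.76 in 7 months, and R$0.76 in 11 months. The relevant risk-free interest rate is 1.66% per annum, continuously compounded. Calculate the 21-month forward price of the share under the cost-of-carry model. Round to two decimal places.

PV(dividends) I = 0.76·e^(−0.0166·4/12) + 0.76·e^(−0.0166·7/12) + 0.76·e^(−0.0166·11/12)
I = 0.7558 + 0.7527 + 0.7485 = 2.2570
F = (S − I)·e^(rT) = (64.47 − 2.2570) · e^(0.0166·21/12)
= 62.2130 · e^0.029050 = 62.2130 × 1.029476 = R$64.05

R$64.05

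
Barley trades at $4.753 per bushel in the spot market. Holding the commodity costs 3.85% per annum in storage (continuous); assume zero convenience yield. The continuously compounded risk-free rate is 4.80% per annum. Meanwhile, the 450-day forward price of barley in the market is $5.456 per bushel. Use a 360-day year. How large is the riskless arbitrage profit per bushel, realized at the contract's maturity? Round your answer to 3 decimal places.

Fair forward: F* = S·e^(carry·T), with carry = (r + u) = 0.0480 + 0.0385 = 0.0865
F* = 4.753 · e^(0.0865 × 450/360) = 4.753 · e^0.108125 = 4.753 × 1.114187 = $5.2957
Market $5.456 > fair $5.2957: forward overpriced → cash-and-carry (buy spot, short the forward).
At maturity, profit = |F_mkt − F*| = |5.456 − 5.2957| = $0.160 per bushel

$0.160 per bushel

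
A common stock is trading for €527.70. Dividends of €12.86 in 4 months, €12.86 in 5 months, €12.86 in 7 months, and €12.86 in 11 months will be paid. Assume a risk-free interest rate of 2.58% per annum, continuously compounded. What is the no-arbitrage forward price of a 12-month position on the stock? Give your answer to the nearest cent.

€489.47

PV(dividends) I = 12.86·e^(−0.0258·4/12) + 12.86·e^(−0.0258·5/12) + 12.86·e^(−0.0258·7/12) + 12.86·e^(−0.0258·11/12)
I = 12.7499 + 12.7225 + 12.6679 + 12.5594 = 50.6997
F = (S − I)·e^(rT) = (527.70 − 50.6997) · e^(0.0258·12/12)
= 477.0003 · e^0.025800 = 477.0003 × 1.026136 = €489.47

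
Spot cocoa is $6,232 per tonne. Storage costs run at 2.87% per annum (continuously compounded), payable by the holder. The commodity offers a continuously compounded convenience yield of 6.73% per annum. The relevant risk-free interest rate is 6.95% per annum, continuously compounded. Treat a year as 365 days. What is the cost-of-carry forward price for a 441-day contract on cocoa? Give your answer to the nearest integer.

$6,469 per tonne

Net carry = r + u − y = 0.0695 + 0.0287 − 0.0673 = 0.0309
F = S·e^((r+u−y)T) = 6232 · e^(0.0309 × 441/365) = 6232 · e^0.037334
= 6232 × 1.038040 = $6,469 per tonne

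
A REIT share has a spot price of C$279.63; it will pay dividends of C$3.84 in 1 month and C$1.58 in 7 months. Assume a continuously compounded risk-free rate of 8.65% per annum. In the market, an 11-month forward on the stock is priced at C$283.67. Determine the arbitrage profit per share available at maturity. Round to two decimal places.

PV(dividends) I = 3.84·e^(−0.0865·1/12) + 1.58·e^(−0.0865·7/12) = 5.3147
Fair forward F* = (S − I)·e^(rT) = (279.63 − 5.3147)·e^0.079292 = 274.3153 × 1.082520 = 296.9518
Market C$283.67 < fair 296.9518: forward underpriced → reverse cash-and-carry (short the stock, invest proceeds at r, pay the dividends, go long the forward).
Profit at T = |F_mkt − F*| = |283.67 − 296.9518| = C$13.28 per share

C$13.28 per share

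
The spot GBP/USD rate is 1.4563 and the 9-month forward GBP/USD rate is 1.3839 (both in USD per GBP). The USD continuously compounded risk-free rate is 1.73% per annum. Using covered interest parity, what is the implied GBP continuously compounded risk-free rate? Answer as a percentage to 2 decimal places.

8.53%

F = S·e^((r_USD − r_GBP)T) ⇒ r_GBP = r_USD − ln(F/S)/T
ln(1.3839/1.4563) = -0.050993; /(9/12) = -0.067991
r_GBP = 0.0173 + 0.067991 = 0.085291
r_GBP = 8.53%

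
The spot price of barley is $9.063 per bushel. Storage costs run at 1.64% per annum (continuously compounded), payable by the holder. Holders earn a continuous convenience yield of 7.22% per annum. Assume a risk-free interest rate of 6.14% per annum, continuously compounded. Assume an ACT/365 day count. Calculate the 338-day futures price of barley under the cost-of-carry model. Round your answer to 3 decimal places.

Net carry = r + u − y = 0.0614 + 0.0164 − 0.0722 = 0.0056
F = S·e^((r+u−y)T) = 9.063 · e^(0.0056 × 338/365) = 9.063 · e^0.005186
= 9.063 × 1.005199 = $9.110 per bushel

$9.110 per bushel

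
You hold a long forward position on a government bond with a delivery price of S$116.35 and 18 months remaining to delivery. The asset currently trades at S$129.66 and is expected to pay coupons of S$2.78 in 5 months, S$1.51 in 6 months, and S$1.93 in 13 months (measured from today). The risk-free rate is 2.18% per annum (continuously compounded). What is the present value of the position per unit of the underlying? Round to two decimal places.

PV(remaining coupons) I = 2.78·e^(−0.0218·5/12) + 1.51·e^(−0.0218·6/12) + 1.93·e^(−0.0218·13/12) = 6.1334
Current forward F = (S − I)·e^(rT) = (129.66 − 6.1334)·e^(0.0218·18/12) = 123.5266 × 1.033241 = 127.6327
Value (long) = (F − K)·e^(−rT) = (127.6327 − 116.35) × 0.967829 = 10.9197
Value = S$10.92

S$10.92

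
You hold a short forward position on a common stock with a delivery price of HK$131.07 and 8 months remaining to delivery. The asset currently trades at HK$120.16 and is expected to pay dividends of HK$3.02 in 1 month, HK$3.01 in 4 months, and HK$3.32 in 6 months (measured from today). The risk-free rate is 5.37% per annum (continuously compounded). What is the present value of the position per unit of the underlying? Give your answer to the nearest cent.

HK$15.50

PV(remaining dividends) I = 3.02·e^(−0.0537·1/12) + 3.01·e^(−0.0537·4/12) + 3.32·e^(−0.0537·6/12) = 9.1952
Current forward F = (S − I)·e^(rT) = (120.16 − 9.1952)·e^(0.0537·8/12) = 110.9648 × 1.036449 = 115.0094
Value (long) = (F − K)·e^(−rT) = (115.0094 − 131.07) × 0.964833 = -15.4958
Short position value = −(long value) = HK$15.50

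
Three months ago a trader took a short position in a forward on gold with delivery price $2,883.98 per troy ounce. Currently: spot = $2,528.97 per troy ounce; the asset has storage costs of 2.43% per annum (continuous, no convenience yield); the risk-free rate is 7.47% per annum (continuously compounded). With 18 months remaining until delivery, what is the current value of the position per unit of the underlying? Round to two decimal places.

Current fair forward for the remaining 18 months: F = S·e^((r + u)·T), (r + u) = 0.0747 + 0.0243 = 0.0990
F = 2528.97 · e^(0.0990 × 18/12) = 2528.97 × 1.16009280 = 2933.8399
Value of long forward = (F − K)·e^(−rT) = (2933.8399 − 2883.98) · e^(−0.0747·18/12)
= 49.8599 × 0.89399956 = 44.57
Short position value = −(long value) = -$44.57

-$44.57 per troy ounce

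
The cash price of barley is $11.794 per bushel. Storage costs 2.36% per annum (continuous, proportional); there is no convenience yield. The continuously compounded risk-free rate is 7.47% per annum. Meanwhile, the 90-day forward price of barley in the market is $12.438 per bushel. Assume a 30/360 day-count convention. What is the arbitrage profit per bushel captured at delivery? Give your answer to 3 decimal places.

$0.351 per bushel

Fair forward: F* = S·e^(carry·T), with carry = (r + u) = 0.0747 + 0.0236 = 0.0983
F* = 11.794 · e^(0.0983 × 90/360) = 11.794 · e^0.024575 = 11.794 × 1.024879 = $12.0874
Market $12.438 > fair $12.0874: forward overpriced → cash-and-carry (buy spot, short the forward).
At maturity, profit = |F_mkt − F*| = |12.438 − 12.0874| = $0.351 per bushel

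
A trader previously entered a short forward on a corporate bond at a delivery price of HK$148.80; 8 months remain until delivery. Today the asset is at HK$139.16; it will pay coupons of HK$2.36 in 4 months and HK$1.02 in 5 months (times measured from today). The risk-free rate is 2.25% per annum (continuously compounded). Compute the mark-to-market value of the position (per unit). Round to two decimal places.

PV(remaining coupons) I = 2.36·e^(−0.0225·4/12) + 1.02·e^(−0.0225·5/12) = 3.3528
Current forward F = (S − I)·e^(rT) = (139.16 − 3.3528)·e^(0.0225·8/12) = 135.8072 × 1.015113 = 137.8597
Value (long) = (F − K)·e^(−rT) = (137.8597 − 148.80) × 0.985112 = -10.7774
Short position value = −(long value) = HK$10.78

HK$10.78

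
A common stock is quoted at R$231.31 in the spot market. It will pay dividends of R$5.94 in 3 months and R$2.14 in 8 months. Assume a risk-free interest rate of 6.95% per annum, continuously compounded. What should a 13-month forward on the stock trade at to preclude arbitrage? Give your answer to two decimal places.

PV(dividends) I = 5.94·e^(−0.0695·3/12) + 2.14·e^(−0.0695·8/12)
I = 5.8377 + 2.0431 = 7.8808
F = (S − I)·e^(rT) = (231.31 − 7.8808) · e^(0.0695·13/12)
= 223.4292 · e^0.075292 = 223.4292 × 1.078199 = R$240.90

R$240.90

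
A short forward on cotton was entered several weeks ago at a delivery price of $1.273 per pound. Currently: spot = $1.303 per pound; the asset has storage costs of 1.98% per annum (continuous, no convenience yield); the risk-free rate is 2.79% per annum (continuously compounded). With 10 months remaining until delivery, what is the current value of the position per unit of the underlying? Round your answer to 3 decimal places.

Current fair forward for the remaining 10 months: F = S·e^((r + u)·T), (r + u) = 0.0279 + 0.0198 = 0.0477
F = 1.303 · e^(0.0477 × 10/12) = 1.303 × 1.040551 = 1.3558
Value of long forward = (F − K)·e^(−rT) = (1.3558 − 1.273) · e^(−0.0279·10/12)
= 0.0828 × 0.977018 = 0.081
Short position value = −(long value) = -$0.081

-$0.081 per pound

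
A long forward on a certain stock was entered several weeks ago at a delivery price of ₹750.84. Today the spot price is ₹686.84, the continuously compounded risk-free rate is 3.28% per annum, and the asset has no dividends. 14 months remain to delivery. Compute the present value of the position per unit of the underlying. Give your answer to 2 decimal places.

-₹35.81

Current fair forward for the remaining 14 months: F = S·e^(r·T), r = 0.0328
F = 686.84 · e^(0.0328 × 14/12) = 686.84 × 1.039008 = 713.6323
Value of long forward = (F − K)·e^(−rT) = (713.6323 − 750.84) · e^(−0.0328·14/12)
= -37.2077 × 0.962456 = -35.81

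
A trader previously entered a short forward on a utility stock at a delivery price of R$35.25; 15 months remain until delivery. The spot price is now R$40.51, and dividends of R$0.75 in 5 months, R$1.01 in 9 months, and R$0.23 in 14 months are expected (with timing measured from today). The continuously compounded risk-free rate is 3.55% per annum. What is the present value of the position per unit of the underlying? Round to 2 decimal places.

PV(remaining dividends) I = 0.75·e^(−0.0355·5/12) + 1.01·e^(−0.0355·9/12) + 0.23·e^(−0.0355·14/12) = 1.9431
Current forward F = (S − I)·e^(rT) = (40.51 − 1.9431)·e^(0.0355·15/12) = 38.5669 × 1.045374 = 40.3168
Value (long) = (F − K)·e^(−rT) = (40.3168 − 35.25) × 0.956595 = 4.8469
Short position value = −(long value) = -R$4.85

-R$4.85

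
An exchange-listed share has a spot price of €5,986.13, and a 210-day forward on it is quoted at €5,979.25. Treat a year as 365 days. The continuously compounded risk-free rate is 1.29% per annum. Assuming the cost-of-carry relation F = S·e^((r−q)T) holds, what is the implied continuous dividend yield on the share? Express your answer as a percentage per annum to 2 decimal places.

From F = S·e^((r−q)T): (r − q) = ln(F/S)/T
ln(5979.25/5986.13) = ln(0.998851) = -0.001150
(r − q) = -0.001150 / (210/365) = -0.001999
q = r − ln(F/S)/T = 0.0129 + 0.001999 = 0.014899
q = 1.49%

1.49%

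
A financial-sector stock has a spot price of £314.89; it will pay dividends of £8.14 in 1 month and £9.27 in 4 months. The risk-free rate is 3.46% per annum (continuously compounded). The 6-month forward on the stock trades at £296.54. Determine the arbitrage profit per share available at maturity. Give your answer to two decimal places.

PV(dividends) I = 8.14·e^(−0.0346·1/12) + 9.27·e^(−0.0346·4/12) = 17.2803
Fair forward F* = (S − I)·e^(rT) = (314.89 − 17.2803)·e^0.017300 = 297.6097 × 1.017451 = 302.8033
Market £296.54 < fair 302.8033: forward underpriced → reverse cash-and-carry (short the stock, invest proceeds at r, pay the dividends, go long the forward).
Profit at T = |F_mkt − F*| = |296.54 − 302.8033| = £6.26 per share

£6.26 per share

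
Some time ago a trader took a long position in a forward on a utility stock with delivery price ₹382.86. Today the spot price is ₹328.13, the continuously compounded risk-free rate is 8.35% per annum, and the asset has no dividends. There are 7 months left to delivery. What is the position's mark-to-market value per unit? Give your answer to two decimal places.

-₹36.53

Current fair forward for the remaining 7 months: F = S·e^(r·T), r = 0.0835
F = 328.13 · e^(0.0835 × 7/12) = 328.13 × 1.049914 = 344.5083
Value of long forward = (F − K)·e^(−rT) = (344.5083 − 382.86) · e^(−0.0835·7/12)
= -38.3517 × 0.952459 = -36.53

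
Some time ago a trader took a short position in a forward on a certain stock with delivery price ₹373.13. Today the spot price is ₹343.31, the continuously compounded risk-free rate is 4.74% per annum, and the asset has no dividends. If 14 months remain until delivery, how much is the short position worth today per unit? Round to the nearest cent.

₹9.75

Current fair forward for the remaining 14 months: F = S·e^(r·T), r = 0.0474
F = 343.31 · e^(0.0474 × 14/12) = 343.31 × 1.056858 = 362.8299
Value of long forward = (F − K)·e^(−rT) = (362.8299 − 373.13) · e^(−0.0474·14/12)
= -10.3001 × 0.946201 = -9.75
Short position value = −(long value) = ₹9.75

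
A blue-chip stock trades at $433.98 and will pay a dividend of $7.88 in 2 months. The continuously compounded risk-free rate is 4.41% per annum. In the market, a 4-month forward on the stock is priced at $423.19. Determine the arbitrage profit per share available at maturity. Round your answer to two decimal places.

$9.28 per share

PV(dividends) I = 7.88·e^(−0.0441·2/12) = 7.8223
Fair forward F* = (S − I)·e^(rT) = (433.98 − 7.8223)·e^0.014700 = 426.1577 × 1.014809 = 432.4687
Market $423.19 < fair 432.4687: forward underpriced → reverse cash-and-carry (short the stock, invest proceeds at r, pay the dividends, go long the forward).
Profit at T = |F_mkt − F*| = |423.19 − 432.4687| = $9.28 per share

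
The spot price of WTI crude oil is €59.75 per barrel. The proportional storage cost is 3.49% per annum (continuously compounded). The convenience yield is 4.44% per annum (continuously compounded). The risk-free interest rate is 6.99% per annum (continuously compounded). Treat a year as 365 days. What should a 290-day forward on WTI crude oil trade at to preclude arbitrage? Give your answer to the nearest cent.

Net carry = r + u − y = 0.0699 + 0.0349 − 0.0444 = 0.0604
F = S·e^((r+u−y)T) = 59.75 · e^(0.0604 × 290/365) = 59.75 · e^0.047989
= 59.75 × 1.049159 = €62.69 per barrel

€62.69 per barrel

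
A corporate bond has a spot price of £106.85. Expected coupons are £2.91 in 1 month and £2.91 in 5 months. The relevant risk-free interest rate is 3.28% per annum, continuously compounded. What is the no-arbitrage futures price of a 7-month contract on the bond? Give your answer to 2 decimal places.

£103.03

PV(coupons) I = 2.91·e^(−0.0328·1/12) + 2.91·e^(−0.0328·5/12)
I = 2.9021 + 2.8705 = 5.7726
F = (S − I)·e^(rT) = (106.85 − 5.7726) · e^(0.0328·7/12)
= 101.0774 · e^0.019133 = 101.0774 × 1.019317 = £103.03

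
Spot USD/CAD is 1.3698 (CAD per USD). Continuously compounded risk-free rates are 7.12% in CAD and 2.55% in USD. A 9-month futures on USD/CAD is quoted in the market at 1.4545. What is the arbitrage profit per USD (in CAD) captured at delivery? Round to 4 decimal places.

Fair futures: F* = S·e^(carry·T), with carry = (r_CAD − r_USD) = 0.0712 − 0.0255 = 0.0457
F* = 1.3698 · e^(0.0457 × 9/12) = 1.3698 · e^0.034275 = 1.3698 × 1.034869 = 1.4176
Market 1.4545 > fair 1.4176: forward overpriced → cash-and-carry (buy spot, short the forward).
At maturity, profit = |F_mkt − F*| = |1.4545 − 1.4176| = 0.0369 per USD (in CAD)

0.0369 per USD (in CAD)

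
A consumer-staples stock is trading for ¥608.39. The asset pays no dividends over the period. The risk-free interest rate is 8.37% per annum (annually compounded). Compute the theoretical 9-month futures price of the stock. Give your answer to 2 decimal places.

¥646.20

F = S · (1+r)^T
= 608.39 × 1.062140
F = ¥646.20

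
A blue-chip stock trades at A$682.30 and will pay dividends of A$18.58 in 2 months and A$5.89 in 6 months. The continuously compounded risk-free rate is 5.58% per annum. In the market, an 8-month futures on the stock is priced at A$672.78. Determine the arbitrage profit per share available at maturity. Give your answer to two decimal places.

PV(dividends) I = 18.58·e^(−0.0558·2/12) + 5.89·e^(−0.0558·6/12) = 24.1359
Fair futures F* = (S − I)·e^(rT) = (682.30 − 24.1359)·e^0.037200 = 658.1641 × 1.037901 = 683.1092
Market A$672.78 < fair 683.1092: forward underpriced → reverse cash-and-carry (short the stock, invest proceeds at r, pay the dividends, go long the forward).
Profit at T = |F_mkt − F*| = |672.78 − 683.1092| = A$10.33 per share

A$10.33 per share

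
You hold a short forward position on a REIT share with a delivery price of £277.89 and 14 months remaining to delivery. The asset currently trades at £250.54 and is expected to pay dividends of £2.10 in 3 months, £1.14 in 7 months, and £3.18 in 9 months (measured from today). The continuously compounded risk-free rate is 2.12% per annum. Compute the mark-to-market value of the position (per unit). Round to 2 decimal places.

£26.91

PV(remaining dividends) I = 2.10·e^(−0.0212·3/12) + 1.14·e^(−0.0212·7/12) + 3.18·e^(−0.0212·9/12) = 6.3447
Current forward F = (S − I)·e^(rT) = (250.54 − 6.3447)·e^(0.0212·14/12) = 244.1953 × 1.025042 = 250.3104
Value (long) = (F − K)·e^(−rT) = (250.3104 − 277.89) × 0.975570 = -26.9058
Short position value = −(long value) = £26.91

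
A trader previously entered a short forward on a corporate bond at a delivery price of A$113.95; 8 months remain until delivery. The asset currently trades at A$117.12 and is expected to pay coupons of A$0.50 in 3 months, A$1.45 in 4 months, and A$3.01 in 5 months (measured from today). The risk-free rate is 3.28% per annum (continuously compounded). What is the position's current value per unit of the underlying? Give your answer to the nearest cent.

-A$0.74

PV(remaining coupons) I = 0.50·e^(−0.0328·3/12) + 1.45·e^(−0.0328·4/12) + 3.01·e^(−0.0328·5/12) = 4.8993
Current forward F = (S − I)·e^(rT) = (117.12 − 4.8993)·e^(0.0328·8/12) = 112.2207 × 1.022107 = 114.7016
Value (long) = (F − K)·e^(−rT) = (114.7016 − 113.95) × 0.978371 = 0.7353
Short position value = −(long value) = -A$0.74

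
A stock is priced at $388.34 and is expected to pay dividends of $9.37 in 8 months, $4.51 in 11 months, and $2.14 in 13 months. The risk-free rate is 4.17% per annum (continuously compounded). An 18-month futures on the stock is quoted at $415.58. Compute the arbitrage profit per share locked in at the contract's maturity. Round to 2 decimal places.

$18.67 per share

PV(dividends) I = 9.37·e^(−0.0417·8/12) + 4.51·e^(−0.0417·11/12) + 2.14·e^(−0.0417·13/12) = 15.4994
Fair futures F* = (S − I)·e^(rT) = (388.34 − 15.4994)·e^0.062550 = 372.8406 × 1.064548 = 396.9067
Market $415.58 > fair 396.9067: forward overpriced → cash-and-carry (borrow at r, buy the stock and collect the dividends, short the forward).
Profit at T = |F_mkt − F*| = |415.58 − 396.9067| = $18.67 per share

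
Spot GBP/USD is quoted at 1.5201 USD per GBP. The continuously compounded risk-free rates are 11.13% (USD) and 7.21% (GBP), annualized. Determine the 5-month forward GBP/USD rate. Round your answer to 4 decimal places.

1.5451

F = S·e^((r_USD − r_GBP)T) = 1.5201 · e^((0.1113 − 0.0721) × 5/12)
= 1.5201 · e^0.016333 = 1.5201 × 1.016467
F = 1.5451 USD per GBP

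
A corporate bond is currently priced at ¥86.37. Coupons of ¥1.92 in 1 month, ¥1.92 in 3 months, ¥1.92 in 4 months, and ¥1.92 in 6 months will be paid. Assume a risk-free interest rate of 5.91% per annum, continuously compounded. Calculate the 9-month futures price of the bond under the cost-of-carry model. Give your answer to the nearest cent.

PV(coupons) I = 1.92·e^(−0.0591·1/12) + 1.92·e^(−0.0591·3/12) + 1.92·e^(−0.0591·4/12) + 1.92·e^(−0.0591·6/12)
I = 1.9106 + 1.8918 + 1.8825 + 1.8641 = 7.5490
F = (S − I)·e^(rT) = (86.37 − 7.5490) · e^(0.0591·9/12)
= 78.8210 · e^0.044325 = 78.8210 × 1.045322 = ¥82.39

¥82.39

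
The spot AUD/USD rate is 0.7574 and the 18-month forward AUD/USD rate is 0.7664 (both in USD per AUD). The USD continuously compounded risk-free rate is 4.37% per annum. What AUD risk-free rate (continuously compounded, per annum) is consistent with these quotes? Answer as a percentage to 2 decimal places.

3.58%

F = S·e^((r_USD − r_AUD)T) ⇒ r_AUD = r_USD − ln(F/S)/T
ln(0.7664/0.7574) = 0.011813; /(18/12) = 0.007875
r_AUD = 0.0437 − 0.007875 = 0.035825
r_AUD = 3.58%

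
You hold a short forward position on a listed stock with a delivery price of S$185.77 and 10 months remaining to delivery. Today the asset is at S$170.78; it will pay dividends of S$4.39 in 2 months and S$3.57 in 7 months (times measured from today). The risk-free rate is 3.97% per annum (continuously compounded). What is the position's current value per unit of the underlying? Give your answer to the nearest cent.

S$16.79

PV(remaining dividends) I = 4.39·e^(−0.0397·2/12) + 3.57·e^(−0.0397·7/12) = 7.8493
Current forward F = (S − I)·e^(rT) = (170.78 − 7.8493)·e^(0.0397·10/12) = 162.9307 × 1.033637 = 168.4112
Value (long) = (F − K)·e^(−rT) = (168.4112 − 185.77) × 0.967458 = -16.7939
Short position value = −(long value) = S$16.79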